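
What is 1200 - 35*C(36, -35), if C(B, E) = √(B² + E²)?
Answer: 1200 - 35*√2521 ≈ -557.33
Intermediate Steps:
1200 - 35*C(36, -35) = 1200 - 35*√(36² + (-35)²) = 1200 - 35*√(1296 + 1225) = 1200 - 35*√2521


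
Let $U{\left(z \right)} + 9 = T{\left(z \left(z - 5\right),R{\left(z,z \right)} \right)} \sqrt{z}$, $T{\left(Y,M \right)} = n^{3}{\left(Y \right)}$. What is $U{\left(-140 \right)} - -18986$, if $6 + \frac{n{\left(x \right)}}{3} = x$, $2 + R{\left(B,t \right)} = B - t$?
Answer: $18977 + 451332624897936 i \sqrt{35} \approx 18977.0 + 2.6701 \cdot 10^{15} i$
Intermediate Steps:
$R{\left(B,t \right)} = -2 + B - t$ ($R{\left(B,t \right)} = -2 + \left(B - t\right) = -2 + B - t$)
$n{\left(x \right)} = -18 + 3 x$
$T{\left(Y,M \right)} = \left(-18 + 3 Y\right)^{3}$
$U{\left(z \right)} = -9 + 27 \sqrt{z} \left(-6 + z \left(-5 + z\right)\right)^{3}$ ($U{\left(z \right)} = -9 + 27 \left(-6 + z \left(z - 5\right)\right)^{3} \sqrt{z} = -9 + 27 \left(-6 + z \left(-5 + z\right)\right)^{3} \sqrt{z} = -9 + 27 \sqrt{z} \left(-6 + z \left(-5 + z\right)\right)^{3}$)
$U{\left(-140 \right)} - -18986 = \left(-9 + 27 \sqrt{-140} \left(-6 - 140 \left(-5 - 140\right)\right)^{3}\right) - -18986 = \left(-9 + 27 \cdot 2 i \sqrt{35} \left(-6 - -20300\right)^{3}\right) + 18986 = \left(-9 + 27 \cdot 2 i \sqrt{35} \left(-6 + 20300\right)^{3}\right) + 18986 = \left(-9 + 27 \cdot 2 i \sqrt{35} \cdot 20294^{3}\right) + 18986 = \left(-9 + 27 \cdot 2 i \sqrt{35} \cdot 8358011572184\right) + 18986 = \left(-9 + 451332624897936 i \sqrt{35}\right) + 18986 = 18977 + 451332624897936 i \sqrt{35}$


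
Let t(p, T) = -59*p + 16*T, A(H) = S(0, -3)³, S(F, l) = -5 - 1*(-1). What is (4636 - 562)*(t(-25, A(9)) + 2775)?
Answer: 13142724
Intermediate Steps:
S(F, l) = -4 (S(F, l) = -5 + 1 = -4)
A(H) = -64 (A(H) = (-4)³ = -64)
(4636 - 562)*(t(-25, A(9)) + 2775) = (4636 - 562)*((-59*(-25) + 16*(-64)) + 2775) = 4074*((1475 - 1024) + 2775) = 4074*(451 + 2775) = 4074*3226 = 13142724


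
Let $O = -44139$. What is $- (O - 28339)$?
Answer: $72478$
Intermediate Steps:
$- (O - 28339) = - (-44139 - 28339) = \left(-1\right) \left(-72478\right) = 72478$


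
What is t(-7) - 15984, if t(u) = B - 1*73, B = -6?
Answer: -16063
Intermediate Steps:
t(u) = -79 (t(u) = -6 - 1*73 = -6 - 73 = -79)
t(-7) - 15984 = -79 - 15984 = -16063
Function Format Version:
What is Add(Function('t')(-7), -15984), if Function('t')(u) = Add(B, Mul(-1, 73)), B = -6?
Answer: -16063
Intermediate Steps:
Function('t')(u) = -79 (Function('t')(u) = Add(-6, Mul(-1, 73)) = Add(-6, -73) = -79)
Add(Function('t')(-7), -15984) = Add(-79, -15984) = -16063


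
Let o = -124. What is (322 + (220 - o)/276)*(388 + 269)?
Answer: 4884576/23 ≈ 2.1237e+5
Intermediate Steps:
(322 + (220 - o)/276)*(388 + 269) = (322 + (220 - 1*(-124))/276)*(388 + 269) = (322 + (220 + 124)*(1/276))*657 = (322 + 344*(1/276))*657 = (322 + 86/69)*657 = (22304/69)*657 = 4884576/23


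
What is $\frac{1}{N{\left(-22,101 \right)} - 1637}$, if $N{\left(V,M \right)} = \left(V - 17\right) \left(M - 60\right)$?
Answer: $- \frac{1}{3236} \approx -0.00030902$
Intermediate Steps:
$N{\left(V,M \right)} = \left(-60 + M\right) \left(-17 + V\right)$ ($N{\left(V,M \right)} = \left(-17 + V\right) \left(-60 + M\right) = \left(-60 + M\right) \left(-17 + V\right)$)
$\frac{1}{N{\left(-22,101 \right)} - 1637} = \frac{1}{\left(1020 - -1320 - 1717 + 101 \left(-22\right)\right) - 1637} = \frac{1}{\left(1020 + 1320 - 1717 - 2222\right) - 1637} = \frac{1}{-1599 - 1637} = \frac{1}{-3236} = - \frac{1}{3236}$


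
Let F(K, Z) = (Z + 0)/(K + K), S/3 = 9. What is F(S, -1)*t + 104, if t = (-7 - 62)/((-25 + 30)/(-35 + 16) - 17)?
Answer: 613579/5904 ≈ 103.93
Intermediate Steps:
S = 27 (S = 3*9 = 27)
F(K, Z) = Z/(2*K) (F(K, Z) = Z/((2*K)) = Z*(1/(2*K)) = Z/(2*K))
t = 1311/328 (t = -69/(5/(-19) - 17) = -69/(5*(-1/19) - 17) = -69/(-5/19 - 17) = -69/(-328/19) = -69*(-19/328) = 1311/328 ≈ 3.9970)
F(S, -1)*t + 104 = ((½)*(-1)/27)*(1311/328) + 104 = ((½)*(-1)*(1/27))*(1311/328) + 104 = -1/54*1311/328 + 104 = -437/5904 + 104 = 613579/5904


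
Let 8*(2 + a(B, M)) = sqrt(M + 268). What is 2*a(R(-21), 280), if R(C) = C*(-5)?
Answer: -4 + sqrt(137)/2 ≈ 1.8524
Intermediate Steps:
R(C) = -5*C
a(B, M) = -2 + sqrt(268 + M)/8 (a(B, M) = -2 + sqrt(M + 268)/8 = -2 + sqrt(268 + M)/8)
2*a(R(-21), 280) = 2*(-2 + sqrt(268 + 280)/8) = 2*(-2 + sqrt(548)/8) = 2*(-2 + (2*sqrt(137))/8) = 2*(-2 + sqrt(137)/4) = -4 + sqrt(137)/2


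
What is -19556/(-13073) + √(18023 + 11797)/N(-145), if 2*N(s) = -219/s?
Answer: 19556/13073 + 580*√7455/219 ≈ 230.17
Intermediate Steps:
N(s) = -219/(2*s) (N(s) = (-219/s)/2 = -219/(2*s))
-19556/(-13073) + √(18023 + 11797)/N(-145) = -19556/(-13073) + √(18023 + 11797)/((-219/2/(-145))) = -19556*(-1/13073) + √29820/((-219/2*(-1/145))) = 19556/13073 + (2*√7455)/(219/290) = 19556/13073 + (2*√7455)*(290/219) = 19556/13073 + 580*√7455/219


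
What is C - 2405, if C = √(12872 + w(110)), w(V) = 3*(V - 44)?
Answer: -2405 + √13070 ≈ -2290.7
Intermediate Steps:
w(V) = -132 + 3*V (w(V) = 3*(-44 + V) = -132 + 3*V)
C = √13070 (C = √(12872 + (-132 + 3*110)) = √(12872 + (-132 + 330)) = √(12872 + 198) = √13070 ≈ 114.32)
C - 2405 = √13070 - 2405 = -2405 + √13070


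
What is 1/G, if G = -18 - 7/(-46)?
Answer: -46/821 ≈ -0.056029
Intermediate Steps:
G = -821/46 (G = -18 - 7*(-1/46) = -18 + 7/46 = -821/46 ≈ -17.848)
1/G = 1/(-821/46) = -46/821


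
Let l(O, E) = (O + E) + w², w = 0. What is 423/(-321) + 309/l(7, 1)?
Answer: 31935/856 ≈ 37.307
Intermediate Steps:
l(O, E) = E + O (l(O, E) = (O + E) + 0² = (E + O) + 0 = E + O)
423/(-321) + 309/l(7, 1) = 423/(-321) + 309/(1 + 7) = 423*(-1/321) + 309/8 = -141/107 + 309*(⅛) = -141/107 + 309/8 = 31935/856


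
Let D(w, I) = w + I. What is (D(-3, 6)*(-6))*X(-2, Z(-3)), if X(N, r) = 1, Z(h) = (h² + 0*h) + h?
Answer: -18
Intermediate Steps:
D(w, I) = I + w
Z(h) = h + h² (Z(h) = (h² + 0) + h = h² + h = h + h²)
(D(-3, 6)*(-6))*X(-2, Z(-3)) = ((6 - 3)*(-6))*1 = (3*(-6))*1 = -18*1 = -18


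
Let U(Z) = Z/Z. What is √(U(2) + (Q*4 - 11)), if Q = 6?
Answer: √14 ≈ 3.7417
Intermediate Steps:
U(Z) = 1
√(U(2) + (Q*4 - 11)) = √(1 + (6*4 - 11)) = √(1 + (24 - 11)) = √(1 + 13) = √14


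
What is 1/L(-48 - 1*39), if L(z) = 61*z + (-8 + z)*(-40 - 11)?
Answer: -1/462 ≈ -0.0021645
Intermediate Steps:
L(z) = 408 + 10*z (L(z) = 61*z + (-8 + z)*(-51) = 61*z + (408 - 51*z) = 408 + 10*z)
1/L(-48 - 1*39) = 1/(408 + 10*(-48 - 1*39)) = 1/(408 + 10*(-48 - 39)) = 1/(408 + 10*(-87)) = 1/(408 - 870) = 1/(-462) = -1/462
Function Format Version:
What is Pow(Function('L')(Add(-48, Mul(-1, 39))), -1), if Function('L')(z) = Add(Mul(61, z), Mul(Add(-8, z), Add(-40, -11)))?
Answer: Rational(-1, 462) ≈ -0.0021645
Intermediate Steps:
Function('L')(z) = Add(408, Mul(10, z)) (Function('L')(z) = Add(Mul(61, z), Mul(Add(-8, z), -51)) = Add(Mul(61, z), Add(408, Mul(-51, z))) = Add(408, Mul(10, z)))
Pow(Function('L')(Add(-48, Mul(-1, 39))), -1) = Pow(Add(408, Mul(10, Add(-48, Mul(-1, 39)))), -1) = Pow(Add(408, Mul(10, Add(-48, -39))), -1) = Pow(Add(408, Mul(10, -87)), -1) = Pow(Add(408, -870), -1) = Pow(-462, -1) = Rational(-1, 462)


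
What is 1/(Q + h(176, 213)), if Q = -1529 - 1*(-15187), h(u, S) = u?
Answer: 1/13834 ≈ 7.2286e-5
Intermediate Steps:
Q = 13658 (Q = -1529 + 15187 = 13658)
1/(Q + h(176, 213)) = 1/(13658 + 176) = 1/13834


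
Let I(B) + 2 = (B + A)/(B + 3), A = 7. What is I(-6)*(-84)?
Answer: 196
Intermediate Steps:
I(B) = -2 + (7 + B)/(3 + B) (I(B) = -2 + (B + 7)/(B + 3) = -2 + (7 + B)/(3 + B))
I(-6)*(-84) = ((1 - 1*(-6))/(3 - 6))*(-84) = ((1 + 6)/(-3))*(-84) = -1/3*7*(-84) = -7/3*(-84) = 196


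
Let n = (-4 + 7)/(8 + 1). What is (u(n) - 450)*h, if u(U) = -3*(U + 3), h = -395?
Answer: 181700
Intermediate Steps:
n = ⅓ (n = 3/9 = 3*(⅑) = ⅓ ≈ 0.33333)
u(U) = -9 - 3*U (u(U) = -3*(3 + U) = -9 - 3*U)
(u(n) - 450)*h = ((-9 - 3*⅓) - 450)*(-395) = ((-9 - 1) - 450)*(-395) = (-10 - 450)*(-395) = -460*(-395) = 181700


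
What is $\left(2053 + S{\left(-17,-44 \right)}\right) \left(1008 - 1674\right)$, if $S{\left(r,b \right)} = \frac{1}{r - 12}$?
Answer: $- \frac{39650976}{29} \approx -1.3673 \cdot 10^{6}$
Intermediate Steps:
$S{\left(r,b \right)} = \frac{1}{-12 + r}$
$\left(2053 + S{\left(-17,-44 \right)}\right) \left(1008 - 1674\right) = \left(2053 + \frac{1}{-12 - 17}\right) \left(1008 - 1674\right) = \left(2053 + \frac{1}{-29}\right) \left(-666\right) = \left(2053 - \frac{1}{29}\right) \left(-666\right) = \frac{59536}{29} \left(-666\right) = - \frac{39650976}{29}$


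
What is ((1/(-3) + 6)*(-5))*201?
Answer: -5695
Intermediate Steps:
((1/(-3) + 6)*(-5))*201 = ((1*(-⅓) + 6)*(-5))*201 = ((-⅓ + 6)*(-5))*201 = ((17/3)*(-5))*201 = -85/3*201 = -5695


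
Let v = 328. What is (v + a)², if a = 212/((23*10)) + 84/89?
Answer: 11398550878276/104755225 ≈ 1.0881e+5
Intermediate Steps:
a = 19094/10235 (a = 212/230 + 84*(1/89) = 212*(1/230) + 84/89 = 106/115 + 84/89 = 19094/10235 ≈ 1.8656)
(v + a)² = (328 + 19094/10235)² = (3376174/10235)² = 11398550878276/104755225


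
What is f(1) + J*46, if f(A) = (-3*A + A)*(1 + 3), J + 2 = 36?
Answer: 1556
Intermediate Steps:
J = 34 (J = -2 + 36 = 34)
f(A) = -8*A (f(A) = -2*A*4 = -8*A)
f(1) + J*46 = -8*1 + 34*46 = -8 + 1564 = 1556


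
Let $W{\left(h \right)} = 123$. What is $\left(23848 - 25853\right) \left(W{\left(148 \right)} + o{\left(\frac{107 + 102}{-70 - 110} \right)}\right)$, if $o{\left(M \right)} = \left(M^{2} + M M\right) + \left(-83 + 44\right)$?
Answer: $- \frac{563196881}{3240} \approx -1.7383 \cdot 10^{5}$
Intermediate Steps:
$o{\left(M \right)} = -39 + 2 M^{2}$ ($o{\left(M \right)} = \left(M^{2} + M^{2}\right) - 39 = 2 M^{2} - 39 = -39 + 2 M^{2}$)
$\left(23848 - 25853\right) \left(W{\left(148 \right)} + o{\left(\frac{107 + 102}{-70 - 110} \right)}\right) = \left(23848 - 25853\right) \left(123 - \left(39 - 2 \left(\frac{107 + 102}{-70 - 110}\right)^{2}\right)\right) = - 2005 \left(123 - \left(39 - 2 \left(\frac{209}{-180}\right)^{2}\right)\right) = - 2005 \left(123 - \left(39 - 2 \left(209 \left(- \frac{1}{180}\right)\right)^{2}\right)\right) = - 2005 \left(123 - \left(39 - 2 \left(- \frac{209}{180}\right)^{2}\right)\right) = - 2005 \left(123 + \left(-39 + 2 \cdot \frac{43681}{32400}\right)\right) = - 2005 \left(123 + \left(-39 + \frac{43681}{16200}\right)\right) = - 2005 \left(123 - \frac{588119}{16200}\right) = \left(-2005\right) \frac{1404481}{16200} = - \frac{563196881}{3240}$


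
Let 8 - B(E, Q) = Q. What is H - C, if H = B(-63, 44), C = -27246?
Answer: 27210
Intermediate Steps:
B(E, Q) = 8 - Q
H = -36 (H = 8 - 1*44 = 8 - 44 = -36)
H - C = -36 - 1*(-27246) = -36 + 27246 = 27210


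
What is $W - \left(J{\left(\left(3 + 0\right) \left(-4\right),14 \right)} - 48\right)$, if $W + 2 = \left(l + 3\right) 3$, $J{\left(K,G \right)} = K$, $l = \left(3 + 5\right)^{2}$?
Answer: $259$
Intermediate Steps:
$l = 64$ ($l = 8^{2} = 64$)
$W = 199$ ($W = -2 + \left(64 + 3\right) 3 = -2 + 67 \cdot 3 = -2 + 201 = 199$)
$W - \left(J{\left(\left(3 + 0\right) \left(-4\right),14 \right)} - 48\right) = 199 - \left(\left(3 + 0\right) \left(-4\right) - 48\right) = 199 - \left(3 \left(-4\right) - 48\right) = 199 - \left(-12 - 48\right) = 199 - -60 = 199 + 60 = 259$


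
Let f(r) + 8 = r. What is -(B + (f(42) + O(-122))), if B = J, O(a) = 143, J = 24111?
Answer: -24288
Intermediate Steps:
f(r) = -8 + r
B = 24111
-(B + (f(42) + O(-122))) = -(24111 + ((-8 + 42) + 143)) = -(24111 + (34 + 143)) = -(24111 + 177) = -1*24288 = -24288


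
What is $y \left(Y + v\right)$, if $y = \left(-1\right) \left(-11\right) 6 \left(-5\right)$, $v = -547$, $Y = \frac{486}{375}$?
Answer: $\frac{4502058}{25} \approx 1.8008 \cdot 10^{5}$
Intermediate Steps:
$Y = \frac{162}{125}$ ($Y = 486 \cdot \frac{1}{375} = \frac{162}{125} \approx 1.296$)
$y = -330$ ($y = 11 \cdot 6 \left(-5\right) = 66 \left(-5\right) = -330$)
$y \left(Y + v\right) = - 330 \left(\frac{162}{125} - 547\right) = \left(-330\right) \left(- \frac{68213}{125}\right) = \frac{4502058}{25}$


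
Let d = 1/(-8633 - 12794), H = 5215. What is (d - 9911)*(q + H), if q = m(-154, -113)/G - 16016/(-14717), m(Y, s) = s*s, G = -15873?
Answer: -86241012582290018060/1668470072269 ≈ -5.1689e+7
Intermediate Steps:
m(Y, s) = s²
d = -1/21427 (d = 1/(-21427) = -1/21427 ≈ -4.6670e-5)
q = 66300595/233602941 (q = (-113)²/(-15873) - 16016/(-14717) = 12769*(-1/15873) - 16016*(-1/14717) = -12769/15873 + 16016/14717 = 66300595/233602941 ≈ 0.28382)
(d - 9911)*(q + H) = (-1/21427 - 9911)*(66300595/233602941 + 5215) = -212362998/21427*1218305637910/233602941 = -86241012582290018060/1668470072269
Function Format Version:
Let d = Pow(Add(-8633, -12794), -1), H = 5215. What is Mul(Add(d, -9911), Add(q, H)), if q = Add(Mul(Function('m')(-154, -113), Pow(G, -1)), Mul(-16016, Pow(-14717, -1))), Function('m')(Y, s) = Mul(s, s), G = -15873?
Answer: Rational(-86241012582290018060, 1668470072269) ≈ -5.1689e+7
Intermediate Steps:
Function('m')(Y, s) = Pow(s, 2)
d = Rational(-1, 21427) (d = Pow(-21427, -1) = Rational(-1, 21427) ≈ -4.6670e-5)
q = Rational(66300595, 233602941) (q = Add(Mul(Pow(-113, 2), Pow(-15873, -1)), Mul(-16016, Pow(-14717, -1))) = Add(Mul(12769, Rational(-1, 15873)), Mul(-16016, Rational(-1, 14717))) = Add(Rational(-12769, 15873), Rational(16016, 14717)) = Rational(66300595, 233602941) ≈ 0.28382)
Mul(Add(d, -9911), Add(q, H)) = Mul(Add(Rational(-1, 21427), -9911), Add(Rational(66300595, 233602941), 5215)) = Mul(Rational(-212362998, 21427), Rational(1218305637910, 233602941)) = Rational(-86241012582290018060, 1668470072269)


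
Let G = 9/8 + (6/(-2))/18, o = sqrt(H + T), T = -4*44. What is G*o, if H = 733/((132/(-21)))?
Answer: 115*I*sqrt(5665)/528 ≈ 16.393*I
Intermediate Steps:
T = -176
H = -5131/44 (H = 733/((132*(-1/21))) = 733/(-44/7) = 733*(-7/44) = -5131/44 ≈ -116.61)
o = 5*I*sqrt(5665)/22 (o = sqrt(-5131/44 - 176) = sqrt(-12875/44) = 5*I*sqrt(5665)/22 ≈ 17.106*I)
G = 23/24 (G = 9*(1/8) + (6*(-1/2))*(1/18) = 9/8 - 3*1/18 = 9/8 - 1/6 = 23/24 ≈ 0.95833)
G*o = 23*(5*I*sqrt(5665)/22)/24 = 115*I*sqrt(5665)/528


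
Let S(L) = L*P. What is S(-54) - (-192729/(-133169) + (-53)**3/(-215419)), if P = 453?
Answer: -701805986112346/28687132811 ≈ -24464.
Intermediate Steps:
S(L) = 453*L (S(L) = L*453 = 453*L)
S(-54) - (-192729/(-133169) + (-53)**3/(-215419)) = 453*(-54) - (-192729/(-133169) + (-53)**3/(-215419)) = -24462 - (-192729*(-1/133169) - 148877*(-1/215419)) = -24462 - (192729/133169 + 148877/215419) = -24462 - 1*61343289664/28687132811 = -24462 - 61343289664/28687132811 = -701805986112346/28687132811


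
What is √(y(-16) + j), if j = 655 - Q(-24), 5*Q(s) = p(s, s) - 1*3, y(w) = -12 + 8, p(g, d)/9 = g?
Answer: 3*√1930/5 ≈ 26.359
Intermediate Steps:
p(g, d) = 9*g
y(w) = -4
Q(s) = -⅗ + 9*s/5 (Q(s) = (9*s - 1*3)/5 = (9*s - 3)/5 = (-3 + 9*s)/5 = -⅗ + 9*s/5)
j = 3494/5 (j = 655 - (-⅗ + (9/5)*(-24)) = 655 - (-⅗ - 216/5) = 655 - 1*(-219/5) = 655 + 219/5 = 3494/5 ≈ 698.80)
√(y(-16) + j) = √(-4 + 3494/5) = √(3474/5) = 3*√1930/5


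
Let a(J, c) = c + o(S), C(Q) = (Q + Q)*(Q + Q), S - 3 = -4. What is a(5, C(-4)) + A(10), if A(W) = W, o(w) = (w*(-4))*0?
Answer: 74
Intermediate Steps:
S = -1 (S = 3 - 4 = -1)
o(w) = 0 (o(w) = -4*w*0 = 0)
C(Q) = 4*Q**2 (C(Q) = (2*Q)*(2*Q) = 4*Q**2)
a(J, c) = c (a(J, c) = c + 0 = c)
a(5, C(-4)) + A(10) = 4*(-4)**2 + 10 = 4*16 + 10 = 64 + 10 = 74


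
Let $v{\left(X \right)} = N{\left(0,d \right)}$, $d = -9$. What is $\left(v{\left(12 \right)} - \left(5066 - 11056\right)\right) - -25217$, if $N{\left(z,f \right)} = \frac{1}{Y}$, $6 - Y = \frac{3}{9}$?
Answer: $\frac{530522}{17} \approx 31207.0$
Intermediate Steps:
$Y = \frac{17}{3}$ ($Y = 6 - \frac{3}{9} = 6 - 3 \cdot \frac{1}{9} = 6 - \frac{1}{3} = \frac{17}{3} \approx 5.6667$)
$N{\left(z,f \right)} = \frac{3}{17}$ ($N{\left(z,f \right)} = \frac{1}{\frac{17}{3}} = \frac{3}{17}$)
$v{\left(X \right)} = \frac{3}{17}$
$\left(v{\left(12 \right)} - \left(5066 - 11056\right)\right) - -25217 = \left(\frac{3}{17} - \left(5066 - 11056\right)\right) - -25217 = \left(\frac{3}{17} - \left(5066 - 11056\right)\right) + 25217 = \left(\frac{3}{17} - -5990\right) + 25217 = \left(\frac{3}{17} + 5990\right) + 25217 = \frac{101833}{17} + 25217 = \frac{530522}{17}$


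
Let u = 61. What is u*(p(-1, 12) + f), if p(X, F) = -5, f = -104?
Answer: -6649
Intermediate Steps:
u*(p(-1, 12) + f) = 61*(-5 - 104) = 61*(-109) = -6649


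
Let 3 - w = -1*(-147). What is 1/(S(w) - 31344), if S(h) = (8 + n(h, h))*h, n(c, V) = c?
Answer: -1/11760 ≈ -8.5034e-5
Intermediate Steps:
w = -144 (w = 3 - (-1)*(-147) = 3 - 1*147 = 3 - 147 = -144)
S(h) = h*(8 + h) (S(h) = (8 + h)*h = h*(8 + h))
1/(S(w) - 31344) = 1/(-144*(8 - 144) - 31344) = 1/(-144*(-136) - 31344) = 1/(19584 - 31344) = 1/(-11760) = -1/11760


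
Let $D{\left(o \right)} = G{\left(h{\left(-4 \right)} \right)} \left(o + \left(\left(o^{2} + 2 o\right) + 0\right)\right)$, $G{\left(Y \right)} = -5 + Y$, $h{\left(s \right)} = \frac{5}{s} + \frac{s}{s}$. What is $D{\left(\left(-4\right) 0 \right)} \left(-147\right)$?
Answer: $0$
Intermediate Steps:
$h{\left(s \right)} = 1 + \frac{5}{s}$ ($h{\left(s \right)} = \frac{5}{s} + 1 = 1 + \frac{5}{s}$)
$D{\left(o \right)} = - \frac{63 o}{4} - \frac{21 o^{2}}{4}$ ($D{\left(o \right)} = \left(-5 + \frac{5 - 4}{-4}\right) \left(o + \left(\left(o^{2} + 2 o\right) + 0\right)\right) = \left(-5 - \frac{1}{4}\right) \left(o + \left(o^{2} + 2 o\right)\right) = \left(-5 - \frac{1}{4}\right) \left(o^{2} + 3 o\right) = - \frac{21 \left(o^{2} + 3 o\right)}{4} = - \frac{63 o}{4} - \frac{21 o^{2}}{4}$)
$D{\left(\left(-4\right) 0 \right)} \left(-147\right) = - \frac{21 \left(\left(-4\right) 0\right) \left(3 - 0\right)}{4} \left(-147\right) = \left(- \frac{21}{4}\right) 0 \left(3 + 0\right) \left(-147\right) = \left(- \frac{21}{4}\right) 0 \cdot 3 \left(-147\right) = 0 \left(-147\right) = 0$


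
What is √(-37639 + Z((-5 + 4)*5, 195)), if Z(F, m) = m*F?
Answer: I*√38614 ≈ 196.5*I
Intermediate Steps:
Z(F, m) = F*m
√(-37639 + Z((-5 + 4)*5, 195)) = √(-37639 + ((-5 + 4)*5)*195) = √(-37639 - 1*5*195) = √(-37639 - 5*195) = √(-37639 - 975) = √(-38614) = I*√38614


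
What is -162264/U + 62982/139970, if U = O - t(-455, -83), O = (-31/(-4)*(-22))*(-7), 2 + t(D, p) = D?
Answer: -22608140289/231020485 ≈ -97.862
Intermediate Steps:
t(D, p) = -2 + D
O = 2387/2 (O = (-31*(-¼)*(-22))*(-7) = ((31/4)*(-22))*(-7) = -341/2*(-7) = 2387/2 ≈ 1193.5)
U = 3301/2 (U = 2387/2 - (-2 - 455) = 2387/2 - 1*(-457) = 2387/2 + 457 = 3301/2 ≈ 1650.5)
-162264/U + 62982/139970 = -162264/3301/2 + 62982/139970 = -162264*2/3301 + 62982*(1/139970) = -324528/3301 + 31491/69985 = -22608140289/231020485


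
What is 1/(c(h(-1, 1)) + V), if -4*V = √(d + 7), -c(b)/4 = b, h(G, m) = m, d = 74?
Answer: -4/25 ≈ -0.16000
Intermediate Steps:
c(b) = -4*b
V = -9/4 (V = -√(74 + 7)/4 = -√81/4 = -¼*9 = -9/4 ≈ -2.2500)
1/(c(h(-1, 1)) + V) = 1/(-4*1 - 9/4) = 1/(-4 - 9/4) = 1/(-25/4) = -4/25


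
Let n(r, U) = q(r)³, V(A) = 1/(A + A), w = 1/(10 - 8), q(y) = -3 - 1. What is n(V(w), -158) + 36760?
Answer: 36696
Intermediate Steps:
q(y) = -4
w = ½ (w = 1/2 = ½ ≈ 0.50000)
V(A) = 1/(2*A)
n(r, U) = -64 (n(r, U) = (-4)³ = -64)
n(V(w), -158) + 36760 = -64 + 36760 = 36696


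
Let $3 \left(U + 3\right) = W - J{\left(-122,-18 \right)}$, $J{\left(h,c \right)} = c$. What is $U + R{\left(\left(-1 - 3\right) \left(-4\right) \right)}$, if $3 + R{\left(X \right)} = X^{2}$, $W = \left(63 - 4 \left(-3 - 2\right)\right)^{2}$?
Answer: $\frac{7657}{3} \approx 2552.3$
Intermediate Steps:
$W = 6889$ ($W = \left(63 - -20\right)^{2} = \left(63 + 20\right)^{2} = 83^{2} = 6889$)
$R{\left(X \right)} = -3 + X^{2}$
$U = \frac{6898}{3}$ ($U = -3 + \frac{6889 - -18}{3} = -3 + \frac{6889 + 18}{3} = -3 + \frac{1}{3} \cdot 6907 = -3 + \frac{6907}{3} = \frac{6898}{3} \approx 2299.3$)
$U + R{\left(\left(-1 - 3\right) \left(-4\right) \right)} = \frac{6898}{3} - \left(3 - \left(\left(-1 - 3\right) \left(-4\right)\right)^{2}\right) = \frac{6898}{3} - \left(3 - \left(\left(-4\right) \left(-4\right)\right)^{2}\right) = \frac{6898}{3} - \left(3 - 16^{2}\right) = \frac{6898}{3} + \left(-3 + 256\right) = \frac{6898}{3} + 253 = \frac{7657}{3}$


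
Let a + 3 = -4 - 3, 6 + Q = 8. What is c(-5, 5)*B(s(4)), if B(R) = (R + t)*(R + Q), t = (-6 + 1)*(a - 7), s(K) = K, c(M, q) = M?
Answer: -2670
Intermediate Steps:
Q = 2 (Q = -6 + 8 = 2)
a = -10 (a = -3 + (-4 - 3) = -3 - 7 = -10)
t = 85 (t = (-6 + 1)*(-10 - 7) = -5*(-17) = 85)
B(R) = (2 + R)*(85 + R) (B(R) = (R + 85)*(R + 2) = (85 + R)*(2 + R) = (2 + R)*(85 + R))
c(-5, 5)*B(s(4)) = -5*(170 + 4² + 87*4) = -5*(170 + 16 + 348) = -5*534 = -2670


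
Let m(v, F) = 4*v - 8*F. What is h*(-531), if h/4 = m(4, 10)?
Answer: 135936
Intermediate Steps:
m(v, F) = -8*F + 4*v
h = -256 (h = 4*(-8*10 + 4*4) = 4*(-80 + 16) = 4*(-64) = -256)
h*(-531) = -256*(-531) = 135936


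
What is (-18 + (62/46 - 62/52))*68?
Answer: -362814/299 ≈ -1213.4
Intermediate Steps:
(-18 + (62/46 - 62/52))*68 = (-18 + (62*(1/46) - 62*1/52))*68 = (-18 + (31/23 - 31/26))*68 = (-18 + 93/598)*68 = -10671/598*68 = -362814/299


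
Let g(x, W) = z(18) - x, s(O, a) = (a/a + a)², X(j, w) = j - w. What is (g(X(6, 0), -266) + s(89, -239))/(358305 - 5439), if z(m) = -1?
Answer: 18879/117622 ≈ 0.16051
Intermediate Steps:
s(O, a) = (1 + a)²
g(x, W) = -1 - x
(g(X(6, 0), -266) + s(89, -239))/(358305 - 5439) = ((-1 - (6 - 1*0)) + (1 - 239)²)/(358305 - 5439) = ((-1 - (6 + 0)) + (-238)²)/352866 = ((-1 - 1*6) + 56644)*(1/352866) = ((-1 - 6) + 56644)*(1/352866) = (-7 + 56644)*(1/352866) = 56637*(1/352866) = 18879/117622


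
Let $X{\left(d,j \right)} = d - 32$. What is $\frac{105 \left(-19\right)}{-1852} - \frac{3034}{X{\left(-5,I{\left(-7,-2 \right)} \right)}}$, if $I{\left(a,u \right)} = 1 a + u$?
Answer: $\frac{153859}{1852} \approx 83.077$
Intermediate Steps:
$I{\left(a,u \right)} = a + u$
$X{\left(d,j \right)} = -32 + d$
$\frac{105 \left(-19\right)}{-1852} - \frac{3034}{X{\left(-5,I{\left(-7,-2 \right)} \right)}} = \frac{105 \left(-19\right)}{-1852} - \frac{3034}{-32 - 5} = \left(-1995\right) \left(- \frac{1}{1852}\right) - \frac{3034}{-37} = \frac{1995}{1852} - -82 = \frac{1995}{1852} + 82 = \frac{153859}{1852}$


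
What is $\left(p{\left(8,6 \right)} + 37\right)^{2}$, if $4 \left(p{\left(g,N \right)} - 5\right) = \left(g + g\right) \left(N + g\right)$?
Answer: $9604$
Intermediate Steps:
$p{\left(g,N \right)} = 5 + \frac{g \left(N + g\right)}{2}$ ($p{\left(g,N \right)} = 5 + \frac{\left(g + g\right) \left(N + g\right)}{4} = 5 + \frac{2 g \left(N + g\right)}{4} = 5 + \frac{g \left(N + g\right)}{2}$)
$\left(p{\left(8,6 \right)} + 37\right)^{2} = \left(\left(5 + \frac{8^{2}}{2} + \frac{1}{2} \cdot 6 \cdot 8\right) + 37\right)^{2} = \left(\left(5 + \frac{1}{2} \cdot 64 + 24\right) + 37\right)^{2} = \left(\left(5 + 32 + 24\right) + 37\right)^{2} = \left(61 + 37\right)^{2} = 98^{2} = 9604$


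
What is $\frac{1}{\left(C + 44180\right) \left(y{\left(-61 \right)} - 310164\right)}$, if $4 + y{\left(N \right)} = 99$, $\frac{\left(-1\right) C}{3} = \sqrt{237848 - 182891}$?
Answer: $- \frac{44180}{605061759037303} - \frac{3 \sqrt{54957}}{605061759037303} \approx -7.418 \cdot 10^{-11}$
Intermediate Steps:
$C = - 3 \sqrt{54957}$ ($C = - 3 \sqrt{237848 - 182891} = - 3 \sqrt{54957} \approx -703.29$)
$y{\left(N \right)} = 95$ ($y{\left(N \right)} = -4 + 99 = 95$)
$\frac{1}{\left(C + 44180\right) \left(y{\left(-61 \right)} - 310164\right)} = \frac{1}{\left(- 3 \sqrt{54957} + 44180\right) \left(95 - 310164\right)} = \frac{1}{\left(44180 - 3 \sqrt{54957}\right) \left(-310069\right)} = \frac{1}{-13698848420 + 930207 \sqrt{54957}}$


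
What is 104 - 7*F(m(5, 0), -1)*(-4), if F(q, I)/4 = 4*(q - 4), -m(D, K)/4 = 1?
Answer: -3480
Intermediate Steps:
m(D, K) = -4 (m(D, K) = -4*1 = -4)
F(q, I) = -64 + 16*q (F(q, I) = 4*(4*(q - 4)) = 4*(4*(-4 + q)) = 4*(-16 + 4*q) = -64 + 16*q)
104 - 7*F(m(5, 0), -1)*(-4) = 104 - 7*(-64 + 16*(-4))*(-4) = 104 - 7*(-64 - 64)*(-4) = 104 - (-896)*(-4) = 104 - 7*512 = 104 - 3584 = -3480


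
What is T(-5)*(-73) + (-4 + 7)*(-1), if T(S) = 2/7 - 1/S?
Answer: -1346/35 ≈ -38.457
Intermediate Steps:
T(S) = 2/7 - 1/S (T(S) = 2*(1/7) - 1/S = 2/7 - 1/S)
T(-5)*(-73) + (-4 + 7)*(-1) = (2/7 - 1/(-5))*(-73) + (-4 + 7)*(-1) = (2/7 - 1*(-1/5))*(-73) + 3*(-1) = (2/7 + 1/5)*(-73) - 3 = (17/35)*(-73) - 3 = -1241/35 - 3 = -1346/35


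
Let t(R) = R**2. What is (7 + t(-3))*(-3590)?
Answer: -57440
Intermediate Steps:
(7 + t(-3))*(-3590) = (7 + (-3)**2)*(-3590) = (7 + 9)*(-3590) = 16*(-3590) = -57440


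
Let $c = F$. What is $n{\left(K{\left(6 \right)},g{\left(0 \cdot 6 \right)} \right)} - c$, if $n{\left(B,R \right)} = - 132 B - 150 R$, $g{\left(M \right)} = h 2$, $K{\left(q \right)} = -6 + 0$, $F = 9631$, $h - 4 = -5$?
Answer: $-8539$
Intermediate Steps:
$h = -1$ ($h = 4 - 5 = -1$)
$c = 9631$
$K{\left(q \right)} = -6$
$g{\left(M \right)} = -2$ ($g{\left(M \right)} = \left(-1\right) 2 = -2$)
$n{\left(B,R \right)} = - 150 R - 132 B$
$n{\left(K{\left(6 \right)},g{\left(0 \cdot 6 \right)} \right)} - c = \left(\left(-150\right) \left(-2\right) - -792\right) - 9631 = \left(300 + 792\right) - 9631 = 1092 - 9631 = -8539$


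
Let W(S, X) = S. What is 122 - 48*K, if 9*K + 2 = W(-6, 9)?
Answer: 494/3 ≈ 164.67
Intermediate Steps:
K = -8/9 (K = -2/9 + (⅑)*(-6) = -2/9 - ⅔ = -8/9 ≈ -0.88889)
122 - 48*K = 122 - 48*(-8/9) = 122 + 128/3 = 494/3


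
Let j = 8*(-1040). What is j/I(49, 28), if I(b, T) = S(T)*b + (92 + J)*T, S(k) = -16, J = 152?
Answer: -260/189 ≈ -1.3757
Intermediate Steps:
I(b, T) = -16*b + 244*T (I(b, T) = -16*b + (92 + 152)*T = -16*b + 244*T)
j = -8320
j/I(49, 28) = -8320/(-16*49 + 244*28) = -8320/(-784 + 6832) = -8320/6048 = -8320*1/6048 = -260/189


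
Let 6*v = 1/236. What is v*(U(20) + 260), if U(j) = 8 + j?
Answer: 12/59 ≈ 0.20339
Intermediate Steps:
v = 1/1416 (v = (⅙)/236 = (⅙)*(1/236) = 1/1416 ≈ 0.00070621)
v*(U(20) + 260) = ((8 + 20) + 260)/1416 = (28 + 260)/1416 = (1/1416)*288 = 12/59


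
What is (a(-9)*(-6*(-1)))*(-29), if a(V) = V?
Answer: 1566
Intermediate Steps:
(a(-9)*(-6*(-1)))*(-29) = -(-54)*(-1)*(-29) = -9*6*(-29) = -54*(-29) = 1566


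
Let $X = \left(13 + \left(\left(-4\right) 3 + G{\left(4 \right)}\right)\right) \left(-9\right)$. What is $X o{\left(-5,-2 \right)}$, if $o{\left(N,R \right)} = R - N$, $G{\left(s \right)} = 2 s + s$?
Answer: $-351$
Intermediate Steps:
$G{\left(s \right)} = 3 s$
$X = -117$ ($X = \left(13 + \left(\left(-4\right) 3 + 3 \cdot 4\right)\right) \left(-9\right) = \left(13 + \left(-12 + 12\right)\right) \left(-9\right) = \left(13 + 0\right) \left(-9\right) = 13 \left(-9\right) = -117$)
$X o{\left(-5,-2 \right)} = - 117 \left(-2 - -5\right) = - 117 \left(-2 + 5\right) = \left(-117\right) 3 = -351$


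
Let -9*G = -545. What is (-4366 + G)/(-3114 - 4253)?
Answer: 38749/66303 ≈ 0.58442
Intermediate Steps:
G = 545/9 (G = -⅑*(-545) = 545/9 ≈ 60.556)
(-4366 + G)/(-3114 - 4253) = (-4366 + 545/9)/(-3114 - 4253) = -38749/9/(-7367) = -38749/9*(-1/7367) = 38749/66303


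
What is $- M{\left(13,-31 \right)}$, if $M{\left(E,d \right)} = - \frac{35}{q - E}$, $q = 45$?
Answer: $\frac{35}{32} \approx 1.0938$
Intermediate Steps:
$M{\left(E,d \right)} = - \frac{35}{45 - E}$
$- M{\left(13,-31 \right)} = - \frac{35}{-45 + 13} = - \frac{35}{-32} = - \frac{35 \left(-1\right)}{32} = \left(-1\right) \left(- \frac{35}{32}\right) = \frac{35}{32}$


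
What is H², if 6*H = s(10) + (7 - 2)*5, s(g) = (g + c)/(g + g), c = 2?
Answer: 4096/225 ≈ 18.204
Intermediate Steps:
s(g) = (2 + g)/(2*g) (s(g) = (g + 2)/(g + g) = (2 + g)/((2*g)) = (2 + g)*(1/(2*g)) = (2 + g)/(2*g))
H = 64/15 (H = ((½)*(2 + 10)/10 + (7 - 2)*5)/6 = ((½)*(⅒)*12 + 5*5)/6 = (⅗ + 25)/6 = (⅙)*(128/5) = 64/15 ≈ 4.2667)
H² = (64/15)² = 4096/225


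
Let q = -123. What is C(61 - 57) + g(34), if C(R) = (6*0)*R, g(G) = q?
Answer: -123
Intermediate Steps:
g(G) = -123
C(R) = 0 (C(R) = 0*R = 0)
C(61 - 57) + g(34) = 0 - 123 = -123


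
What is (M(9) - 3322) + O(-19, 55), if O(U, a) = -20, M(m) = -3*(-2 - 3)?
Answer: -3327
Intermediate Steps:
M(m) = 15 (M(m) = -3*(-5) = 15)
(M(9) - 3322) + O(-19, 55) = (15 - 3322) - 20 = -3307 - 20 = -3327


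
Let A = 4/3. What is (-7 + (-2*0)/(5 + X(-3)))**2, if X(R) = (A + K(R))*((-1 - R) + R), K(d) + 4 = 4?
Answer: 49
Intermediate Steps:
A = 4/3 (A = 4*(1/3) = 4/3 ≈ 1.3333)
K(d) = 0 (K(d) = -4 + 4 = 0)
X(R) = -4/3 (X(R) = (4/3 + 0)*((-1 - R) + R) = (4/3)*(-1) = -4/3)
(-7 + (-2*0)/(5 + X(-3)))**2 = (-7 + (-2*0)/(5 - 4/3))**2 = (-7 + 0/(11/3))**2 = (-7 + (3/11)*0)**2 = (-7 + 0)**2 = (-7)**2 = 49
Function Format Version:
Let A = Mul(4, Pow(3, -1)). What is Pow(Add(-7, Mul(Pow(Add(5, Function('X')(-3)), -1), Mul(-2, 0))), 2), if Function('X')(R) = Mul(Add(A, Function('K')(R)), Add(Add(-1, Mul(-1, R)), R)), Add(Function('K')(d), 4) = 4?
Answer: 49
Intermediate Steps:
A = Rational(4, 3) (A = Mul(4, Rational(1, 3)) = Rational(4, 3) ≈ 1.3333)
Function('K')(d) = 0 (Function('K')(d) = Add(-4, 4) = 0)
Function('X')(R) = Rational(-4, 3) (Function('X')(R) = Mul(Add(Rational(4, 3), 0), Add(Add(-1, Mul(-1, R)), R)) = Mul(Rational(4, 3), -1) = Rational(-4, 3))
Pow(Add(-7, Mul(Pow(Add(5, Function('X')(-3)), -1), Mul(-2, 0))), 2) = Pow(Add(-7, Mul(Pow(Add(5, Rational(-4, 3)), -1), Mul(-2, 0))), 2) = Pow(Add(-7, Mul(Pow(Rational(11, 3), -1), 0)), 2) = Pow(Add(-7, Mul(Rational(3, 11), 0)), 2) = Pow(Add(-7, 0), 2) = Pow(-7, 2) = 49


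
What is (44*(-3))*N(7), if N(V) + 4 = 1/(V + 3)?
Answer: 2574/5 ≈ 514.80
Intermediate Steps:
N(V) = -4 + 1/(3 + V) (N(V) = -4 + 1/(V + 3) = -4 + 1/(3 + V))
(44*(-3))*N(7) = (44*(-3))*((-11 - 4*7)/(3 + 7)) = -132*(-11 - 28)/10 = -66*(-39)/5 = -132*(-39/10) = 2574/5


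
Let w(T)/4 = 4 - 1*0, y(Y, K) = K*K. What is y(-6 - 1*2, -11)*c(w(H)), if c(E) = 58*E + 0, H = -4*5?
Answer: 112288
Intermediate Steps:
y(Y, K) = K**2
H = -20
w(T) = 16 (w(T) = 4*(4 - 1*0) = 4*(4 + 0) = 4*4 = 16)
c(E) = 58*E
y(-6 - 1*2, -11)*c(w(H)) = (-11)**2*(58*16) = 121*928 = 112288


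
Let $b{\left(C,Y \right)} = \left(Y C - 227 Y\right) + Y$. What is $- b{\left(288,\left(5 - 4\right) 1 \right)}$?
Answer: $-62$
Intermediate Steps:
$b{\left(C,Y \right)} = - 226 Y + C Y$ ($b{\left(C,Y \right)} = \left(C Y - 227 Y\right) + Y = \left(- 227 Y + C Y\right) + Y = - 226 Y + C Y$)
$- b{\left(288,\left(5 - 4\right) 1 \right)} = - \left(5 - 4\right) 1 \left(-226 + 288\right) = - 1 \cdot 1 \cdot 62 = - 1 \cdot 62 = \left(-1\right) 62 = -62$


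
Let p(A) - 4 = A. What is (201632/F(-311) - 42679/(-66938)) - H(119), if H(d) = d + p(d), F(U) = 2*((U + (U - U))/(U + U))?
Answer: 13480686499/66938 ≈ 2.0139e+5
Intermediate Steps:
p(A) = 4 + A
F(U) = 1 (F(U) = 2*((U + 0)/((2*U))) = 2*(U*(1/(2*U))) = 2*(½) = 1)
H(d) = 4 + 2*d (H(d) = d + (4 + d) = 4 + 2*d)
(201632/F(-311) - 42679/(-66938)) - H(119) = (201632/1 - 42679/(-66938)) - (4 + 2*119) = (201632*1 - 42679*(-1/66938)) - (4 + 238) = (201632 + 42679/66938) - 1*242 = 13496885495/66938 - 242 = 13480686499/66938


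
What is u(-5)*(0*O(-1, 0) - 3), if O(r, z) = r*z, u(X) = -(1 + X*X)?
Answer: 78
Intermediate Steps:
u(X) = -1 - X² (u(X) = -(1 + X²) = -1 - X²)
u(-5)*(0*O(-1, 0) - 3) = (-1 - 1*(-5)²)*(0*(-1*0) - 3) = (-1 - 1*25)*(0*0 - 3) = (-1 - 25)*(0 - 3) = -26*(-3) = 78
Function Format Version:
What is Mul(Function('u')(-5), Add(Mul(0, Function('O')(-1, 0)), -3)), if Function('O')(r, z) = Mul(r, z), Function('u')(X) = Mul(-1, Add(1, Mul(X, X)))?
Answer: 78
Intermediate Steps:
Function('u')(X) = Add(-1, Mul(-1, Pow(X, 2))) (Function('u')(X) = Mul(-1, Add(1, Pow(X, 2))) = Add(-1, Mul(-1, Pow(X, 2))))
Mul(Function('u')(-5), Add(Mul(0, Function('O')(-1, 0)), -3)) = Mul(Add(-1, Mul(-1, Pow(-5, 2))), Add(Mul(0, Mul(-1, 0)), -3)) = Mul(Add(-1, Mul(-1, 25)), Add(Mul(0, 0), -3)) = Mul(Add(-1, -25), Add(0, -3)) = Mul(-26, -3) = 78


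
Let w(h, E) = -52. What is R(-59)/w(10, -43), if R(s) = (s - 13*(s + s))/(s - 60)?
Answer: 1475/6188 ≈ 0.23836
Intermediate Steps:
R(s) = -25*s/(-60 + s) (R(s) = (s - 26*s)/(-60 + s) = (-25*s)/(-60 + s) = -25*s/(-60 + s))
R(-59)/w(10, -43) = -25*(-59)/(-60 - 59)/(-52) = -25*(-59)/(-119)*(-1/52) = -25*(-59)*(-1/119)*(-1/52) = -1475/119*(-1/52) = 1475/6188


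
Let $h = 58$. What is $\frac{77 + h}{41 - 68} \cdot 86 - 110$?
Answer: $-540$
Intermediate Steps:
$\frac{77 + h}{41 - 68} \cdot 86 - 110 = \frac{77 + 58}{41 - 68} \cdot 86 - 110 = \frac{135}{-27} \cdot 86 - 110 = 135 \left(- \frac{1}{27}\right) 86 - 110 = \left(-5\right) 86 - 110 = -430 - 110 = -540$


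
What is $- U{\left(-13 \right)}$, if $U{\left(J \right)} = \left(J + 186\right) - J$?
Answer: $-186$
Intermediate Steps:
$U{\left(J \right)} = 186$ ($U{\left(J \right)} = \left(186 + J\right) - J = 186$)
$- U{\left(-13 \right)} = \left(-1\right) 186 = -186$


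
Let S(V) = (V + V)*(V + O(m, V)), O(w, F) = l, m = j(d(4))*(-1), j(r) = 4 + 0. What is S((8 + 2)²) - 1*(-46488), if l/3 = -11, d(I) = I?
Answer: 59888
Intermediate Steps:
j(r) = 4
l = -33 (l = 3*(-11) = -33)
m = -4 (m = 4*(-1) = -4)
O(w, F) = -33
S(V) = 2*V*(-33 + V) (S(V) = (V + V)*(V - 33) = (2*V)*(-33 + V) = 2*V*(-33 + V))
S((8 + 2)²) - 1*(-46488) = 2*(8 + 2)²*(-33 + (8 + 2)²) - 1*(-46488) = 2*10²*(-33 + 10²) + 46488 = 2*100*(-33 + 100) + 46488 = 2*100*67 + 46488 = 13400 + 46488 = 59888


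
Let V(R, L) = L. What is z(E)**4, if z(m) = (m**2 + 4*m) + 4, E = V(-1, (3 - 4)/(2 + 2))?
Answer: 5764801/65536 ≈ 87.964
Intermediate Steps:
E = -1/4 (E = (3 - 4)/(2 + 2) = -1/4 ≈ -0.25000)
z(m) = 4 + m**2 + 4*m
z(E)**4 = (4 + (-1/4)**2 + 4*(-1/4))**4 = (4 + 1/16 - 1)**4 = (49/16)**4 = 5764801/65536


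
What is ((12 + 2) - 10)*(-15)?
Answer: -60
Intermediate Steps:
((12 + 2) - 10)*(-15) = (14 - 10)*(-15) = 4*(-15) = -60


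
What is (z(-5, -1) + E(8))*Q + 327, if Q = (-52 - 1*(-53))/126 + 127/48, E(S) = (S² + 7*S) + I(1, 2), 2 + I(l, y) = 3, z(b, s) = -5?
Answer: 159979/252 ≈ 634.84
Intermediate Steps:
I(l, y) = 1 (I(l, y) = -2 + 3 = 1)
E(S) = 1 + S² + 7*S (E(S) = (S² + 7*S) + 1 = 1 + S² + 7*S)
Q = 2675/1008 (Q = (-52 + 53)*(1/126) + 127*(1/48) = 1*(1/126) + 127/48 = 1/126 + 127/48 = 2675/1008 ≈ 2.6538)
(z(-5, -1) + E(8))*Q + 327 = (-5 + (1 + 8² + 7*8))*(2675/1008) + 327 = (-5 + (1 + 64 + 56))*(2675/1008) + 327 = (-5 + 121)*(2675/1008) + 327 = 116*(2675/1008) + 327 = 77575/252 + 327 = 159979/252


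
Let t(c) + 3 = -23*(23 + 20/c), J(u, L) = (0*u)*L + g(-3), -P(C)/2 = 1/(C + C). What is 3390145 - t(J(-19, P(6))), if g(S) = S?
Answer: 10171571/3 ≈ 3.3905e+6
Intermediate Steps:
P(C) = -1/C (P(C) = -2/(C + C) = -2*1/(2*C) = -1/C)
J(u, L) = -3 (J(u, L) = (0*u)*L - 3 = 0*L - 3 = 0 - 3 = -3)
t(c) = -532 - 460/c (t(c) = -3 - 23*(23 + 20/c) = -3 + (-529 - 460/c) = -532 - 460/c)
3390145 - t(J(-19, P(6))) = 3390145 - (-532 - 460/(-3)) = 3390145 - (-532 - 460*(-⅓)) = 3390145 - (-532 + 460/3) = 3390145 - 1*(-1136/3) = 3390145 + 1136/3 = 10171571/3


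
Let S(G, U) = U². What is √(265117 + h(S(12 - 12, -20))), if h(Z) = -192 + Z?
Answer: 5*√10613 ≈ 515.10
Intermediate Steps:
√(265117 + h(S(12 - 12, -20))) = √(265117 + (-192 + (-20)²)) = √(265117 + (-192 + 400)) = √(265117 + 208) = √265325 = 5*√10613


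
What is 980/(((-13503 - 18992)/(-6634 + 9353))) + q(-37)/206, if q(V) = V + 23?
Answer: -54936665/669397 ≈ -82.069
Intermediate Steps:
q(V) = 23 + V
980/(((-13503 - 18992)/(-6634 + 9353))) + q(-37)/206 = 980/(((-13503 - 18992)/(-6634 + 9353))) + (23 - 37)/206 = 980/((-32495/2719)) - 14*1/206 = 980/((-32495*1/2719)) - 7/103 = 980/(-32495/2719) - 7/103 = 980*(-2719/32495) - 7/103 = -532924/6499 - 7/103 = -54936665/669397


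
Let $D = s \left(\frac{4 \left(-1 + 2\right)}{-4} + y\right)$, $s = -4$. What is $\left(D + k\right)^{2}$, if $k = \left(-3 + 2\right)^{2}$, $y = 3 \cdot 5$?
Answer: $3025$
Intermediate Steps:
$y = 15$
$k = 1$ ($k = \left(-1\right)^{2} = 1$)
$D = -56$ ($D = - 4 \left(\frac{4 \left(-1 + 2\right)}{-4} + 15\right) = - 4 \left(4 \cdot 1 \left(- \frac{1}{4}\right) + 15\right) = - 4 \left(4 \left(- \frac{1}{4}\right) + 15\right) = - 4 \left(-1 + 15\right) = \left(-4\right) 14 = -56$)
$\left(D + k\right)^{2} = \left(-56 + 1\right)^{2} = \left(-55\right)^{2} = 3025$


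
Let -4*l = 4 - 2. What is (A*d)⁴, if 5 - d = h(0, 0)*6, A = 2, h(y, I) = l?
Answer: 65536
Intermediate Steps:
l = -½ (l = -(4 - 2)/4 = -¼*2 = -½ ≈ -0.50000)
h(y, I) = -½
d = 8 (d = 5 - (-1)*6/2 = 5 - 1*(-3) = 5 + 3 = 8)
(A*d)⁴ = (2*8)⁴ = 16⁴ = 65536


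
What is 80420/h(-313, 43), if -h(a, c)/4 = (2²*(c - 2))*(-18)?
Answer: 20105/2952 ≈ 6.8106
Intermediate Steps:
h(a, c) = -576 + 288*c (h(a, c) = -4*2²*(c - 2)*(-18) = -4*4*(-2 + c)*(-18) = -4*(-8 + 4*c)*(-18) = -4*(144 - 72*c) = -576 + 288*c)
80420/h(-313, 43) = 80420/(-576 + 288*43) = 80420/(-576 + 12384) = 80420/11808 = 80420*(1/11808) = 20105/2952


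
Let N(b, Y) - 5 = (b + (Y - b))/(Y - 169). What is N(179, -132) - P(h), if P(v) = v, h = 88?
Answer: -24851/301 ≈ -82.561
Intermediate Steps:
N(b, Y) = 5 + Y/(-169 + Y) (N(b, Y) = 5 + (b + (Y - b))/(Y - 169) = 5 + Y/(-169 + Y))
N(179, -132) - P(h) = (-845 + 6*(-132))/(-169 - 132) - 1*88 = (-845 - 792)/(-301) - 88 = -1/301*(-1637) - 88 = 1637/301 - 88 = -24851/301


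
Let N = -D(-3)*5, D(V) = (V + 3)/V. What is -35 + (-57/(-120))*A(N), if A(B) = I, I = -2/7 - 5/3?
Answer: -30179/840 ≈ -35.927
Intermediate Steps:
D(V) = (3 + V)/V
N = 0 (N = -(3 - 3)/(-3)*5 = -(-1)*0/3*5 = -1*0*5 = 0*5 = 0)
I = -41/21 (I = -2*1/7 - 5*1/3 = -2/7 - 5/3 = -41/21 ≈ -1.9524)
A(B) = -41/21
-35 + (-57/(-120))*A(N) = -35 - 57/(-120)*(-41/21) = -35 - 57*(-1/120)*(-41/21) = -35 + (19/40)*(-41/21) = -35 - 779/840 = -30179/840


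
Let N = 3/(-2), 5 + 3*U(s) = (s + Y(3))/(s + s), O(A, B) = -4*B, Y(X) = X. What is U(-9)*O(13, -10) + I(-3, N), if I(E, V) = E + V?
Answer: -1201/18 ≈ -66.722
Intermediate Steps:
U(s) = -5/3 + (3 + s)/(6*s) (U(s) = -5/3 + ((s + 3)/(s + s))/3 = -5/3 + ((3 + s)/((2*s)))/3 = -5/3 + ((3 + s)*(1/(2*s)))/3 = -5/3 + ((3 + s)/(2*s))/3 = -5/3 + (3 + s)/(6*s))
N = -3/2 (N = 3*(-½) = -3/2 ≈ -1.5000)
U(-9)*O(13, -10) + I(-3, N) = ((½)*(1 - 3*(-9))/(-9))*(-4*(-10)) + (-3 - 3/2) = ((½)*(-⅑)*(1 + 27))*40 - 9/2 = ((½)*(-⅑)*28)*40 - 9/2 = -14/9*40 - 9/2 = -560/9 - 9/2 = -1201/18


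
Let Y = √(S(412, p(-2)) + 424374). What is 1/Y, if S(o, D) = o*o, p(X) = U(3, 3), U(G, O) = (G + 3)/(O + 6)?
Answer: √594118/594118 ≈ 0.0012974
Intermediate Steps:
U(G, O) = (3 + G)/(6 + O)
p(X) = ⅔ (p(X) = (3 + 3)/(6 + 3) = 6/9 = (⅑)*6 = ⅔)
S(o, D) = o²
Y = √594118 (Y = √(412² + 424374) = √(169744 + 424374) = √594118 ≈ 770.79)
1/Y = 1/(√594118) = √594118/594118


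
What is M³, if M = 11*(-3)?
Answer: -35937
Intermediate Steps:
M = -33
M³ = (-33)³ = -35937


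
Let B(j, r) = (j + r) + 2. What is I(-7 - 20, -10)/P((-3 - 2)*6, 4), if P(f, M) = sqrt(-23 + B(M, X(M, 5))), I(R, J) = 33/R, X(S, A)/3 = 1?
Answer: 11*I*sqrt(14)/126 ≈ 0.32665*I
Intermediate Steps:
X(S, A) = 3 (X(S, A) = 3*1 = 3)
B(j, r) = 2 + j + r
P(f, M) = sqrt(-18 + M) (P(f, M) = sqrt(-23 + (2 + M + 3)) = sqrt(-23 + (5 + M)) = sqrt(-18 + M))
I(-7 - 20, -10)/P((-3 - 2)*6, 4) = (33/(-7 - 20))/(sqrt(-18 + 4)) = (33/(-27))/(sqrt(-14)) = (33*(-1/27))/((I*sqrt(14))) = -(-11)*I*sqrt(14)/126 = 11*I*sqrt(14)/126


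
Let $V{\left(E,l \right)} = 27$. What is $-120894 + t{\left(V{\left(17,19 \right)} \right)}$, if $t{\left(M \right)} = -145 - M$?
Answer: $-121066$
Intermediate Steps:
$-120894 + t{\left(V{\left(17,19 \right)} \right)} = -120894 - 172 = -121066$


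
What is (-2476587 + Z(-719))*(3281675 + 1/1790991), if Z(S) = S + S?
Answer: -14564469002496376150/1790991 ≈ -8.1321e+12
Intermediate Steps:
Z(S) = 2*S
(-2476587 + Z(-719))*(3281675 + 1/1790991) = (-2476587 + 2*(-719))*(3281675 + 1/1790991) = (-2476587 - 1438)*(3281675 + 1/1790991) = -2478025*5877450389926/1790991 = -14564469002496376150/1790991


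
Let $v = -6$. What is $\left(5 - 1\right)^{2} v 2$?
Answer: $-192$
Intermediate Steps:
$\left(5 - 1\right)^{2} v 2 = \left(5 - 1\right)^{2} \left(-6\right) 2 = 4^{2} \left(-6\right) 2 = 16 \left(-6\right) 2 = \left(-96\right) 2 = -192$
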